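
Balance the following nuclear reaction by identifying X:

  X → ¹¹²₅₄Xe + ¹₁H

Cs-113

Conserve mass number: A = 112 + 1, so A = 113.
Conserve atomic number: Z = 54 + 1, so Z = 55.
Z = 55 is caesium, so the species is ¹¹³₅₅Cs.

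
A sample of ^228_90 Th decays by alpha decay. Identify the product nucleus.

Alpha decay: mass number changes by -4, atomic number by -2.
A: 228 − 4 = 224; Z: 90 − 2 = 88.
Z = 88 is radium, so the daughter is ^224_88 Ra.

Ra-224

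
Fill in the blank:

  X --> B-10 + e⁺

Conserve mass number: A = 10 + 0, so A = 10.
Conserve atomic number: Z = 5 + 1, so Z = 6.
Z = 6 is carbon, so the species is C-10.

C-10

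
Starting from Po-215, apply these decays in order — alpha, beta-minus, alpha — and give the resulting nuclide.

Start: (A, Z) = (215, 84).
After α: (211, 82).
After β⁻: (211, 83).
After α: (207, 81).
Z = 81 is thallium.

Tl-207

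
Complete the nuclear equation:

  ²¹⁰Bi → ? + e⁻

Po-210

Conserve mass number: 210 = A + 0, so A = 210.
Conserve atomic number: 83 = Z − 1, so Z = 84.
Z = 84 is polonium, so the species is ²¹⁰Po.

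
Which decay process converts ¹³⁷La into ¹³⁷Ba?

beta-plus decay or electron capture

ΔA = 137 − 137 = 0; ΔZ = 56 − 57 = -1.
A is unchanged and Z drops by 1 — a proton has become a neutron (β⁺ emission or electron capture).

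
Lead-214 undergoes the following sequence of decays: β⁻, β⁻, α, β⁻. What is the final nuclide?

Start: (A, Z) = (214, 82).
After β⁻: (214, 83).
After β⁻: (214, 84).
After α: (210, 82).
After β⁻: (210, 83).
Z = 83 is bismuth.

Bi-210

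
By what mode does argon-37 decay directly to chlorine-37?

beta-plus decay or electron capture

ΔA = 37 − 37 = 0; ΔZ = 17 − 18 = -1.
A is unchanged and Z drops by 1 — a proton has become a neutron (β⁺ emission or electron capture).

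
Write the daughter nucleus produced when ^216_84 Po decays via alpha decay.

Alpha decay: mass number changes by -4, atomic number by -2.
A: 216 − 4 = 212; Z: 84 − 2 = 82.
Z = 82 is lead, so the daughter is ^212_82 Pb.

Pb-212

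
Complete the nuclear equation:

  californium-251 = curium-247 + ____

alpha particle

Conserve mass number: 251 = 247 + A, so A = 4.
Conserve atomic number: 98 = 96 + Z, so Z = 2.
A = 4 and Z = 2 is helium-4 — an alpha particle.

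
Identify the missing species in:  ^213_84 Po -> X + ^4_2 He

Conserve mass number: 213 = A + 4, so A = 209.
Conserve atomic number: 84 = Z + 2, so Z = 82.
Z = 82 is lead, so the species is ^209_82 Pb.

Pb-209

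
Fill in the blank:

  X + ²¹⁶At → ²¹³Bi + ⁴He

Conserve mass number: A + 216 = 213 + 4, so A = 1.
Conserve atomic number: Z + 85 = 83 + 2, so Z = 0.
A = 1 and Z = 0 is ¹n — a neutron.

neutron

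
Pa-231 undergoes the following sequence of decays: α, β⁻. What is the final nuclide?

Start: (A, Z) = (231, 91).
After α: (227, 89).
After β⁻: (227, 90).
Z = 90 is thorium.

Th-227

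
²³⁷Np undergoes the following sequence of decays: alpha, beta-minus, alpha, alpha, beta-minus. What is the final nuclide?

Start: (A, Z) = (237, 93).
After α: (233, 91).
After β⁻: (233, 92).
After α: (229, 90).
After α: (225, 88).
After β⁻: (225, 89).
Z = 89 is actinium.

Ac-225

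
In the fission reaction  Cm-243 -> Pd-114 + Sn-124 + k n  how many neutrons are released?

Conserve mass number: 243 = 114 + 124 + k, so k = 243 − 238 = 5.
Check atomic number: 96 = 46 + 50 + 0 = 96. ✓

5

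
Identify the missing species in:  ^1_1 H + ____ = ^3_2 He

deuteron

Conserve mass number: 1 + A = 3, so A = 2.
Conserve atomic number: 1 + Z = 2, so Z = 1.
A = 2 and Z = 1 is ^2_1 H — a deuteron.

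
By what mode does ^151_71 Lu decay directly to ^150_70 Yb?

proton emission

ΔA = 150 − 151 = -1; ΔZ = 70 − 71 = -1.
A drops by 1 and Z drops by 1 — a proton was emitted.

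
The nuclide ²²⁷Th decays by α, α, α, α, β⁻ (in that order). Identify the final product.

Bi-211

Start: (A, Z) = (227, 90).
After α: (223, 88).
After α: (219, 86).
After α: (215, 84).
After α: (211, 82).
After β⁻: (211, 83).
Z = 83 is bismuth.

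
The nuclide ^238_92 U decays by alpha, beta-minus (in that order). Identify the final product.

Start: (A, Z) = (238, 92).
After α: (234, 90).
After β⁻: (234, 91).
Z = 91 is protactinium.

Pa-234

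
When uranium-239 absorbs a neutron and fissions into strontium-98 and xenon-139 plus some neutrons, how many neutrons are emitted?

3

Conserve mass number: 240 = 98 + 139 + k, so k = 240 − 237 = 3.
Check atomic number: 92 = 38 + 54 + 0 = 92. ✓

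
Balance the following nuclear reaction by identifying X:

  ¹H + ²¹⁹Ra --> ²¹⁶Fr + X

Conserve mass number: 1 + 219 = 216 + A, so A = 4.
Conserve atomic number: 1 + 88 = 87 + Z, so Z = 2.
A = 4 and Z = 2 is ⁴He — an alpha particle.

alpha particle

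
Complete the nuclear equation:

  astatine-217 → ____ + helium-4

Conserve mass number: 217 = A + 4, so A = 213.
Conserve atomic number: 85 = Z + 2, so Z = 83.
Z = 83 is bismuth, so the species is bismuth-213.

Bi-213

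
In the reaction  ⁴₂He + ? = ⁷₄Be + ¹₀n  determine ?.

alpha particle

Conserve mass number: 4 + A = 7 + 1, so A = 4.
Conserve atomic number: 2 + Z = 4 + 0, so Z = 2.
A = 4 and Z = 2 is ⁴₂He — an alpha particle.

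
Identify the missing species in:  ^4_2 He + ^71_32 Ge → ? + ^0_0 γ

Conserve mass number: 4 + 71 = A + 0, so A = 75.
Conserve atomic number: 2 + 32 = Z + 0, so Z = 34.
Z = 34 is selenium, so the species is ^75_34 Se.

Se-75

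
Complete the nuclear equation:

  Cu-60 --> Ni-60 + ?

positron

Conserve mass number: 60 = 60 + A, so A = 0.
Conserve atomic number: 29 = 28 + Z, so Z = 1.
A = 0 and Z = 1 is e⁺ — a positron.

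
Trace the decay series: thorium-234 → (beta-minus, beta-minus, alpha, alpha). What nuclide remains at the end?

Start: (A, Z) = (234, 90).
After β⁻: (234, 91).
After β⁻: (234, 92).
After α: (230, 90).
After α: (226, 88).
Z = 88 is radium.

Ra-226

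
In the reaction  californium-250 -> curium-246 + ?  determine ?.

alpha particle

Conserve mass number: 250 = 246 + A, so A = 4.
Conserve atomic number: 98 = 96 + Z, so Z = 2.
A = 4 and Z = 2 is helium-4 — an alpha particle.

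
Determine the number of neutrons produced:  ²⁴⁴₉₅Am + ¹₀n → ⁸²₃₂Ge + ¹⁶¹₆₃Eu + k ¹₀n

Conserve mass number: 245 = 82 + 161 + k, so k = 245 − 243 = 2.
Check atomic number: 95 = 32 + 63 + 0 = 95. ✓

2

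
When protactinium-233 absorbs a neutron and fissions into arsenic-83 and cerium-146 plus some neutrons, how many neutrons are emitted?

5

Conserve mass number: 234 = 83 + 146 + k, so k = 234 − 229 = 5.
Check atomic number: 91 = 33 + 58 + 0 = 91. ✓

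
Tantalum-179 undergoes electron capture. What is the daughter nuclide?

Hf-179

Electron capture: mass number changes by +0, atomic number by -1.
A: 179 = 179; Z: 73 − 1 = 72.
Z = 72 is hafnium, so the daughter is hafnium-179.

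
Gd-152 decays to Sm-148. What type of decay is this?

ΔA = 148 − 152 = -4; ΔZ = 62 − 64 = -2.
A drops by 4 and Z drops by 2 — the signature of alpha emission.

alpha decay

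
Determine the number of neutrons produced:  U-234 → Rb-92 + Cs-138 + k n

Conserve mass number: 234 = 92 + 138 + k, so k = 234 − 230 = 4.
Check atomic number: 92 = 37 + 55 + 0 = 92. ✓

4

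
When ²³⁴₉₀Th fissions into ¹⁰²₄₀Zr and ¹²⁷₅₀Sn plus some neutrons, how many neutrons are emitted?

Conserve mass number: 234 = 102 + 127 + k, so k = 234 − 229 = 5.
Check atomic number: 90 = 40 + 50 + 0 = 90. ✓

5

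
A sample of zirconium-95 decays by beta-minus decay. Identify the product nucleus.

Beta-minus decay: mass number changes by +0, atomic number by +1.
A: 95 = 95; Z: 40 + 1 = 41.
Z = 41 is niobium, so the daughter is niobium-95.

Nb-95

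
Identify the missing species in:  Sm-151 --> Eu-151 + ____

Conserve mass number: 151 = 151 + A, so A = 0.
Conserve atomic number: 62 = 63 + Z, so Z = -1.
A = 0 and Z = -1 is e⁻ — a beta-minus particle.

beta-minus particle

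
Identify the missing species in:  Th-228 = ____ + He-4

Ra-224

Conserve mass number: 228 = A + 4, so A = 224.
Conserve atomic number: 90 = Z + 2, so Z = 88.
Z = 88 is radium, so the species is Ra-224.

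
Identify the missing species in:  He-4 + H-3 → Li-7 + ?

Conserve mass number: 4 + 3 = 7 + A, so A = 0.
Conserve atomic number: 2 + 1 = 3 + Z, so Z = 0.
A = 0 and Z = 0 is γ — a gamma ray.

gamma ray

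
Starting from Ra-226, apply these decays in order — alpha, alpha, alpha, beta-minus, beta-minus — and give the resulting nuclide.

Start: (A, Z) = (226, 88).
After α: (222, 86).
After α: (218, 84).
After α: (214, 82).
After β⁻: (214, 83).
After β⁻: (214, 84).
Z = 84 is polonium.

Po-214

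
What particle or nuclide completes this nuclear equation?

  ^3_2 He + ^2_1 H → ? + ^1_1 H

He-4

Conserve mass number: 3 + 2 = A + 1, so A = 4.
Conserve atomic number: 2 + 1 = Z + 1, so Z = 2.
A = 4 and Z = 2 is ^4_2 He — an alpha particle.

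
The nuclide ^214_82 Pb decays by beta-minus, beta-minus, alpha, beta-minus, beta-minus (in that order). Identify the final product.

Po-210

Start: (A, Z) = (214, 82).
After β⁻: (214, 83).
After β⁻: (214, 84).
After α: (210, 82).
After β⁻: (210, 83).
After β⁻: (210, 84).
Z = 84 is polonium.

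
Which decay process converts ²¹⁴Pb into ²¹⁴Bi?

ΔA = 214 − 214 = 0; ΔZ = 83 − 82 = +1.
A is unchanged and Z rises by 1 — a neutron has become a proton (β⁻ decay).

beta-minus decay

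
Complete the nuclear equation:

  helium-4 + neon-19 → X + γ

Conserve mass number: 4 + 19 = A + 0, so A = 23.
Conserve atomic number: 2 + 10 = Z + 0, so Z = 12.
Z = 12 is magnesium, so the species is magnesium-23.

Mg-23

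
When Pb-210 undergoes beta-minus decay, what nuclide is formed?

Beta-minus decay: mass number changes by +0, atomic number by +1.
A: 210 = 210; Z: 82 + 1 = 83.
Z = 83 is bismuth, so the daughter is Bi-210.

Bi-210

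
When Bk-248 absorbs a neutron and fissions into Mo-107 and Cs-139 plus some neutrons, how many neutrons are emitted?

Conserve mass number: 249 = 107 + 139 + k, so k = 249 − 246 = 3.
Check atomic number: 97 = 42 + 55 + 0 = 97. ✓

3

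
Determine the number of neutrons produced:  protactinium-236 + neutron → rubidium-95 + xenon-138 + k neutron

4

Conserve mass number: 237 = 95 + 138 + k, so k = 237 − 233 = 4.
Check atomic number: 91 = 37 + 54 + 0 = 91. ✓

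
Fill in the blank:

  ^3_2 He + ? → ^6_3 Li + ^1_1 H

alpha particle

Conserve mass number: 3 + A = 6 + 1, so A = 4.
Conserve atomic number: 2 + Z = 3 + 1, so Z = 2.
A = 4 and Z = 2 is ^4_2 He — an alpha particle.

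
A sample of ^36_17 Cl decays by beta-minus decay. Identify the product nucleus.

Beta-minus decay: mass number changes by +0, atomic number by +1.
A: 36 = 36; Z: 17 + 1 = 18.
Z = 18 is argon, so the daughter is ^36_18 Ar.

Ar-36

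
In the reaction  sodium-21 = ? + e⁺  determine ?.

Ne-21

Conserve mass number: 21 = A + 0, so A = 21.
Conserve atomic number: 11 = Z + 1, so Z = 10.
Z = 10 is neon, so the species is neon-21.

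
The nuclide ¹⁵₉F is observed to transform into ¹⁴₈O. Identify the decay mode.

proton emission

ΔA = 14 − 15 = -1; ΔZ = 8 − 9 = -1.
A drops by 1 and Z drops by 1 — a proton was emitted.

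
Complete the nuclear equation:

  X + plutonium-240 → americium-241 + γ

Conserve mass number: A + 240 = 241 + 0, so A = 1.
Conserve atomic number: Z + 94 = 95 + 0, so Z = 1.
A = 1 and Z = 1 is hydrogen-1 — a proton.

proton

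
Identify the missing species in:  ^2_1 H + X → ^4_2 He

deuteron

Conserve mass number: 2 + A = 4, so A = 2.
Conserve atomic number: 1 + Z = 2, so Z = 1.
A = 2 and Z = 1 is ^2_1 H — a deuteron.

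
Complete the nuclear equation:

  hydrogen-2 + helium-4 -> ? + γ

Li-6

Conserve mass number: 2 + 4 = A + 0, so A = 6.
Conserve atomic number: 1 + 2 = Z + 0, so Z = 3.
Z = 3 is lithium, so the species is lithium-6.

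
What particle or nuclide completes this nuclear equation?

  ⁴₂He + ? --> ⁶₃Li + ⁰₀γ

Conserve mass number: 4 + A = 6 + 0, so A = 2.
Conserve atomic number: 2 + Z = 3 + 0, so Z = 1.
A = 2 and Z = 1 is ²₁H — a deuteron.

deuteron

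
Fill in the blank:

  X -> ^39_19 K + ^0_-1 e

Conserve mass number: A = 39 + 0, so A = 39.
Conserve atomic number: Z = 19 − 1, so Z = 18.
Z = 18 is argon, so the species is ^39_18 Ar.

Ar-39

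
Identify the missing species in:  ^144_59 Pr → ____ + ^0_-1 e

Nd-144

Conserve mass number: 144 = A + 0, so A = 144.
Conserve atomic number: 59 = Z − 1, so Z = 60.
Z = 60 is neodymium, so the species is ^144_60 Nd.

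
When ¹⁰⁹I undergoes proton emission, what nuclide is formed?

Te-108

Proton emission: mass number changes by -1, atomic number by -1.
A: 109 − 1 = 108; Z: 53 − 1 = 52.
Z = 52 is tellurium, so the daughter is ¹⁰⁸Te.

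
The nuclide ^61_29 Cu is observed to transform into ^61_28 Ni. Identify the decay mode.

beta-plus decay or electron capture

ΔA = 61 − 61 = 0; ΔZ = 28 − 29 = -1.
A is unchanged and Z drops by 1 — a proton has become a neutron (β⁺ emission or electron capture).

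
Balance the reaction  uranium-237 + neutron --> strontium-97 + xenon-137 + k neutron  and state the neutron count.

4

Conserve mass number: 238 = 97 + 137 + k, so k = 238 − 234 = 4.
Check atomic number: 92 = 38 + 54 + 0 = 92. ✓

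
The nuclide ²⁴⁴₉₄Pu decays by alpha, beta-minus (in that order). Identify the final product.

Start: (A, Z) = (244, 94).
After α: (240, 92).
After β⁻: (240, 93).
Z = 93 is neptunium.

Np-240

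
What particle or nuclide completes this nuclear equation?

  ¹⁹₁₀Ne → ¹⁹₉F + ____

positron

Conserve mass number: 19 = 19 + A, so A = 0.
Conserve atomic number: 10 = 9 + Z, so Z = 1.
A = 0 and Z = 1 is ⁰₁e — a positron.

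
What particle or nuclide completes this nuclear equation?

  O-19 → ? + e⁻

F-19

Conserve mass number: 19 = A + 0, so A = 19.
Conserve atomic number: 8 = Z − 1, so Z = 9.
Z = 9 is fluorine, so the species is F-19.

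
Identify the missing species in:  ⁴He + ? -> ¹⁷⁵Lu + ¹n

Tm-172

Conserve mass number: 4 + A = 175 + 1, so A = 172.
Conserve atomic number: 2 + Z = 71 + 0, so Z = 69.
Z = 69 is thulium, so the species is ¹⁷²Tm.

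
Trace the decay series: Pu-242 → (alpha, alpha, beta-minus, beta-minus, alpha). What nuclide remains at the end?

Start: (A, Z) = (242, 94).
After α: (238, 92).
After α: (234, 90).
After β⁻: (234, 91).
After β⁻: (234, 92).
After α: (230, 90).
Z = 90 is thorium.

Th-230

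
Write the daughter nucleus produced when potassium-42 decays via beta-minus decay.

Beta-minus decay: mass number changes by +0, atomic number by +1.
A: 42 = 42; Z: 19 + 1 = 20.
Z = 20 is calcium, so the daughter is calcium-42.

Ca-42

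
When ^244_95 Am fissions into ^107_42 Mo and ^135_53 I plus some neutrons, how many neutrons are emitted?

2

Conserve mass number: 244 = 107 + 135 + k, so k = 244 − 242 = 2.
Check atomic number: 95 = 42 + 53 + 0 = 95. ✓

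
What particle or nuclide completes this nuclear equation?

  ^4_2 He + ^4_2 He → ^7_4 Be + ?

Conserve mass number: 4 + 4 = 7 + A, so A = 1.
Conserve atomic number: 2 + 2 = 4 + Z, so Z = 0.
A = 1 and Z = 0 is ^1_0 n — a neutron.

neutron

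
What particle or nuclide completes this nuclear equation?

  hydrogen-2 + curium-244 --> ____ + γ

Bk-246

Conserve mass number: 2 + 244 = A + 0, so A = 246.
Conserve atomic number: 1 + 96 = Z + 0, so Z = 97.
Z = 97 is berkelium, so the species is berkelium-246.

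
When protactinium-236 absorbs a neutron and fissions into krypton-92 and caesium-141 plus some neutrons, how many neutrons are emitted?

4

Conserve mass number: 237 = 92 + 141 + k, so k = 237 − 233 = 4.
Check atomic number: 91 = 36 + 55 + 0 = 91. ✓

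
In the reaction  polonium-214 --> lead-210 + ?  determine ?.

Conserve mass number: 214 = 210 + A, so A = 4.
Conserve atomic number: 84 = 82 + Z, so Z = 2.
A = 4 and Z = 2 is helium-4 — an alpha particle.

alpha particle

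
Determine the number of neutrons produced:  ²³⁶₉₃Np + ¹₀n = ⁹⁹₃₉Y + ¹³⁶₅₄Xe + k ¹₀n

2

Conserve mass number: 237 = 99 + 136 + k, so k = 237 − 235 = 2.
Check atomic number: 93 = 39 + 54 + 0 = 93. ✓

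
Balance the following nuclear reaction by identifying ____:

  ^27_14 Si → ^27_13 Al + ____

Conserve mass number: 27 = 27 + A, so A = 0.
Conserve atomic number: 14 = 13 + Z, so Z = 1.
A = 0 and Z = 1 is ^0_1 e — a positron.

positron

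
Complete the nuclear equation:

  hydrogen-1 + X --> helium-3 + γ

Conserve mass number: 1 + A = 3 + 0, so A = 2.
Conserve atomic number: 1 + Z = 2 + 0, so Z = 1.
A = 2 and Z = 1 is hydrogen-2 — a deuteron.

deuteron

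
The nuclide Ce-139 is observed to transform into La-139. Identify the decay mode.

beta-plus decay or electron capture

ΔA = 139 − 139 = 0; ΔZ = 57 − 58 = -1.
A is unchanged and Z drops by 1 — a proton has become a neutron (β⁺ emission or electron capture).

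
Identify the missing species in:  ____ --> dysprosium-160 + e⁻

Tb-160

Conserve mass number: A = 160 + 0, so A = 160.
Conserve atomic number: Z = 66 − 1, so Z = 65.
Z = 65 is terbium, so the species is terbium-160.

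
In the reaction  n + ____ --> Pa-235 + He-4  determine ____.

Np-238

Conserve mass number: 1 + A = 235 + 4, so A = 238.
Conserve atomic number: 0 + Z = 91 + 2, so Z = 93.
Z = 93 is neptunium, so the species is Np-238.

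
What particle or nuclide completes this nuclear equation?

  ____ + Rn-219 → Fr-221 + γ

Conserve mass number: A + 219 = 221 + 0, so A = 2.
Conserve atomic number: Z + 86 = 87 + 0, so Z = 1.
A = 2 and Z = 1 is H-2 — a deuteron.

deuteron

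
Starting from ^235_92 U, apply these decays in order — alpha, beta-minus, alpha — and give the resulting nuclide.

Start: (A, Z) = (235, 92).
After α: (231, 90).
After β⁻: (231, 91).
After α: (227, 89).
Z = 89 is actinium.

Ac-227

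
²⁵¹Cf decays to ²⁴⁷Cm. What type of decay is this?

alpha decay

ΔA = 247 − 251 = -4; ΔZ = 96 − 98 = -2.
A drops by 4 and Z drops by 2 — the signature of alpha emission.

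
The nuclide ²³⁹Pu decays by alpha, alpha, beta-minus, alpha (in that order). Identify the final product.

Start: (A, Z) = (239, 94).
After α: (235, 92).
After α: (231, 90).
After β⁻: (231, 91).
After α: (227, 89).
Z = 89 is actinium.

Ac-227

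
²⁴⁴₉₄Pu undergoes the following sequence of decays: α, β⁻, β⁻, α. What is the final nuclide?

U-236

Start: (A, Z) = (244, 94).
After α: (240, 92).
After β⁻: (240, 93).
After β⁻: (240, 94).
After α: (236, 92).
Z = 92 is uranium.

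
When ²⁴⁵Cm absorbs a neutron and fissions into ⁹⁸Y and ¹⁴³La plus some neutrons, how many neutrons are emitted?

5

Conserve mass number: 246 = 98 + 143 + k, so k = 246 − 241 = 5.
Check atomic number: 96 = 39 + 57 + 0 = 96. ✓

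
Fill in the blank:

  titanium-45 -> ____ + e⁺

Conserve mass number: 45 = A + 0, so A = 45.
Conserve atomic number: 22 = Z + 1, so Z = 21.
Z = 21 is scandium, so the species is scandium-45.

Sc-45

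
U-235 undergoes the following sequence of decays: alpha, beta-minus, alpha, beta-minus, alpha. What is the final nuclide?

Ra-223

Start: (A, Z) = (235, 92).
After α: (231, 90).
After β⁻: (231, 91).
After α: (227, 89).
After β⁻: (227, 90).
After α: (223, 88).
Z = 88 is radium.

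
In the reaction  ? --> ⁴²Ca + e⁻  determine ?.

K-42

Conserve mass number: A = 42 + 0, so A = 42.
Conserve atomic number: Z = 20 − 1, so Z = 19.
Z = 19 is potassium, so the species is ⁴²K.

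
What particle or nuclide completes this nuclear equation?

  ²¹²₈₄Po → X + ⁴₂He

Pb-208

Conserve mass number: 212 = A + 4, so A = 208.
Conserve atomic number: 84 = Z + 2, so Z = 82.
Z = 82 is lead, so the species is ²⁰⁸₈₂Pb.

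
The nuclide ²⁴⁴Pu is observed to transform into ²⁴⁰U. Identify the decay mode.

ΔA = 240 − 244 = -4; ΔZ = 92 − 94 = -2.
A drops by 4 and Z drops by 2 — the signature of alpha emission.

alpha decay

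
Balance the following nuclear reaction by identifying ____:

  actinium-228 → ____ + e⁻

Th-228

Conserve mass number: 228 = A + 0, so A = 228.
Conserve atomic number: 89 = Z − 1, so Z = 90.
Z = 90 is thorium, so the species is thorium-228.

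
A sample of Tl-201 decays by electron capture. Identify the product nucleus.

Electron capture: mass number changes by +0, atomic number by -1.
A: 201 = 201; Z: 81 − 1 = 80.
Z = 80 is mercury, so the daughter is Hg-201.

Hg-201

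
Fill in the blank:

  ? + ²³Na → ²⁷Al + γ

Conserve mass number: A + 23 = 27 + 0, so A = 4.
Conserve atomic number: Z + 11 = 13 + 0, so Z = 2.
A = 4 and Z = 2 is ⁴He — an alpha particle.

alpha particle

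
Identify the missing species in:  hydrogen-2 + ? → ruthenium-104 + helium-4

Conserve mass number: 2 + A = 104 + 4, so A = 106.
Conserve atomic number: 1 + Z = 44 + 2, so Z = 45.
Z = 45 is rhodium, so the species is rhodium-106.

Rh-106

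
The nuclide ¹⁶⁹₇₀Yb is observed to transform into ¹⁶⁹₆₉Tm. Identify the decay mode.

beta-plus decay or electron capture

ΔA = 169 − 169 = 0; ΔZ = 69 − 70 = -1.
A is unchanged and Z drops by 1 — a proton has become a neutron (β⁺ emission or electron capture).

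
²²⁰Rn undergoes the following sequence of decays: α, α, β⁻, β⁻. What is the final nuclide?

Po-212

Start: (A, Z) = (220, 86).
After α: (216, 84).
After α: (212, 82).
After β⁻: (212, 83).
After β⁻: (212, 84).
Z = 84 is polonium.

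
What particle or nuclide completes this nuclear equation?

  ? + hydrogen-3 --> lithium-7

Conserve mass number: A + 3 = 7, so A = 4.
Conserve atomic number: Z + 1 = 3, so Z = 2.
A = 4 and Z = 2 is helium-4 — an alpha particle.

alpha particle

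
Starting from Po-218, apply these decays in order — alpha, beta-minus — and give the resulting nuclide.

Bi-214

Start: (A, Z) = (218, 84).
After α: (214, 82).
After β⁻: (214, 83).
Z = 83 is bismuth.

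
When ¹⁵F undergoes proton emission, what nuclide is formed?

O-14

Proton emission: mass number changes by -1, atomic number by -1.
A: 15 − 1 = 14; Z: 9 − 1 = 8.
Z = 8 is oxygen, so the daughter is ¹⁴O.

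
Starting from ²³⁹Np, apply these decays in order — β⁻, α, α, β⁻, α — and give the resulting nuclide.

Ac-227

Start: (A, Z) = (239, 93).
After β⁻: (239, 94).
After α: (235, 92).
After α: (231, 90).
After β⁻: (231, 91).
After α: (227, 89).
Z = 89 is actinium.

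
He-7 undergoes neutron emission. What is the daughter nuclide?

He-6

Neutron emission: mass number changes by -1, atomic number by +0.
A: 7 − 1 = 6; Z: 2 = 2.
Z = 2 is helium, so the daughter is He-6.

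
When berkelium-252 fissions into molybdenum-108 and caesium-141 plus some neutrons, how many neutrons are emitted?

3

Conserve mass number: 252 = 108 + 141 + k, so k = 252 − 249 = 3.
Check atomic number: 97 = 42 + 55 + 0 = 97. ✓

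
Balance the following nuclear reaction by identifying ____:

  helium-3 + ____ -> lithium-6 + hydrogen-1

alpha particle

Conserve mass number: 3 + A = 6 + 1, so A = 4.
Conserve atomic number: 2 + Z = 3 + 1, so Z = 2.
A = 4 and Z = 2 is helium-4 — an alpha particle.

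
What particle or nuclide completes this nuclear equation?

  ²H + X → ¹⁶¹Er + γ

Ho-159

Conserve mass number: 2 + A = 161 + 0, so A = 159.
Conserve atomic number: 1 + Z = 68 + 0, so Z = 67.
Z = 67 is holmium, so the species is ¹⁵⁹Ho.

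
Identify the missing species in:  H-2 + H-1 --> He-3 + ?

gamma ray

Conserve mass number: 2 + 1 = 3 + A, so A = 0.
Conserve atomic number: 1 + 1 = 2 + Z, so Z = 0.
A = 0 and Z = 0 is γ — a gamma ray.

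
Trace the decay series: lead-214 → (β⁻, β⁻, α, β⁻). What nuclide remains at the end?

Start: (A, Z) = (214, 82).
After β⁻: (214, 83).
After β⁻: (214, 84).
After α: (210, 82).
After β⁻: (210, 83).
Z = 83 is bismuth.

Bi-210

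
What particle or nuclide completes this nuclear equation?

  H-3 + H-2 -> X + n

He-4

Conserve mass number: 3 + 2 = A + 1, so A = 4.
Conserve atomic number: 1 + 1 = Z + 0, so Z = 2.
A = 4 and Z = 2 is He-4 — an alpha particle.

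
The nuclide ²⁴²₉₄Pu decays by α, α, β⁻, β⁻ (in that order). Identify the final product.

U-234

Start: (A, Z) = (242, 94).
After α: (238, 92).
After α: (234, 90).
After β⁻: (234, 91).
After β⁻: (234, 92).
Z = 92 is uranium.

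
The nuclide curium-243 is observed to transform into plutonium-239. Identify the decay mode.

ΔA = 239 − 243 = -4; ΔZ = 94 − 96 = -2.
A drops by 4 and Z drops by 2 — the signature of alpha emission.

alpha decay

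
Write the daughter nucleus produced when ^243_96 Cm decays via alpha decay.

Pu-239

Alpha decay: mass number changes by -4, atomic number by -2.
A: 243 − 4 = 239; Z: 96 − 2 = 94.
Z = 94 is plutonium, so the daughter is ^239_94 Pu.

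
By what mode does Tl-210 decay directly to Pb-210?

ΔA = 210 − 210 = 0; ΔZ = 82 − 81 = +1.
A is unchanged and Z rises by 1 — a neutron has become a proton (β⁻ decay).

beta-minus decay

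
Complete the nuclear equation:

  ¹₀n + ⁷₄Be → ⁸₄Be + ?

Conserve mass number: 1 + 7 = 8 + A, so A = 0.
Conserve atomic number: 0 + 4 = 4 + Z, so Z = 0.
A = 0 and Z = 0 is ⁰₀γ — a gamma ray.

gamma ray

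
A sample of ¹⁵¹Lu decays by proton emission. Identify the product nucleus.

Proton emission: mass number changes by -1, atomic number by -1.
A: 151 − 1 = 150; Z: 71 − 1 = 70.
Z = 70 is ytterbium, so the daughter is ¹⁵⁰Yb.

Yb-150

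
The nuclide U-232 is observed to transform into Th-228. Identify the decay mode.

ΔA = 228 − 232 = -4; ΔZ = 90 − 92 = -2.
A drops by 4 and Z drops by 2 — the signature of alpha emission.

alpha decay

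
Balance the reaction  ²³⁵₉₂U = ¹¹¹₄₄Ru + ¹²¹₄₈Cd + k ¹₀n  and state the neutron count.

3

Conserve mass number: 235 = 111 + 121 + k, so k = 235 − 232 = 3.
Check atomic number: 92 = 44 + 48 + 0 = 92. ✓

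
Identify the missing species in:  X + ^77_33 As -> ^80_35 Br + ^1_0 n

Conserve mass number: A + 77 = 80 + 1, so A = 4.
Conserve atomic number: Z + 33 = 35 + 0, so Z = 2.
A = 4 and Z = 2 is ^4_2 He — an alpha particle.

alpha particle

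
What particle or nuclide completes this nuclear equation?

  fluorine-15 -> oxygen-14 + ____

proton

Conserve mass number: 15 = 14 + A, so A = 1.
Conserve atomic number: 9 = 8 + Z, so Z = 1.
A = 1 and Z = 1 is hydrogen-1 — a proton.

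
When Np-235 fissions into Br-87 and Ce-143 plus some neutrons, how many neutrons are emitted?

5

Conserve mass number: 235 = 87 + 143 + k, so k = 235 − 230 = 5.
Check atomic number: 93 = 35 + 58 + 0 = 93. ✓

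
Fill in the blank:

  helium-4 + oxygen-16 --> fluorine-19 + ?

Conserve mass number: 4 + 16 = 19 + A, so A = 1.
Conserve atomic number: 2 + 8 = 9 + Z, so Z = 1.
A = 1 and Z = 1 is hydrogen-1 — a proton.

proton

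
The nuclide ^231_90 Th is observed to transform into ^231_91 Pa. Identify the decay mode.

ΔA = 231 − 231 = 0; ΔZ = 91 − 90 = +1.
A is unchanged and Z rises by 1 — a neutron has become a proton (β⁻ decay).

beta-minus decay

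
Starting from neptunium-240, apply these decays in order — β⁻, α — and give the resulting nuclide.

Start: (A, Z) = (240, 93).
After β⁻: (240, 94).
After α: (236, 92).
Z = 92 is uranium.

U-236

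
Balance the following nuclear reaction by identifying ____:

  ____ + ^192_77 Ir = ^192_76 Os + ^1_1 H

Conserve mass number: A + 192 = 192 + 1, so A = 1.
Conserve atomic number: Z + 77 = 76 + 1, so Z = 0.
A = 1 and Z = 0 is ^1_0 n — a neutron.

neutron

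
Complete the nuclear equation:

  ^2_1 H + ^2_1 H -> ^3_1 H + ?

Conserve mass number: 2 + 2 = 3 + A, so A = 1.
Conserve atomic number: 1 + 1 = 1 + Z, so Z = 1.
A = 1 and Z = 1 is ^1_1 H — a proton.

proton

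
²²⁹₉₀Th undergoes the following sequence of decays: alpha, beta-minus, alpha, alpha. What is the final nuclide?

Start: (A, Z) = (229, 90).
After α: (225, 88).
After β⁻: (225, 89).
After α: (221, 87).
After α: (217, 85).
Z = 85 is astatine.

At-217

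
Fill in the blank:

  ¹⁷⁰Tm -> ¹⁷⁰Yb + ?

beta-minus particle

Conserve mass number: 170 = 170 + A, so A = 0.
Conserve atomic number: 69 = 70 + Z, so Z = -1.
A = 0 and Z = -1 is e⁻ — a beta-minus particle.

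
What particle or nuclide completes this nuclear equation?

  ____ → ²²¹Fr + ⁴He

Ac-225

Conserve mass number: A = 221 + 4, so A = 225.
Conserve atomic number: Z = 87 + 2, so Z = 89.
Z = 89 is actinium, so the species is ²²⁵Ac.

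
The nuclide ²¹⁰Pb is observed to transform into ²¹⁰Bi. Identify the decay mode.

ΔA = 210 − 210 = 0; ΔZ = 83 − 82 = +1.
A is unchanged and Z rises by 1 — a neutron has become a proton (β⁻ decay).

beta-minus decay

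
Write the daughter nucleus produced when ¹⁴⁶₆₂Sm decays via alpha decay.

Nd-142

Alpha decay: mass number changes by -4, atomic number by -2.
A: 146 − 4 = 142; Z: 62 − 2 = 60.
Z = 60 is neodymium, so the daughter is ¹⁴²₆₀Nd.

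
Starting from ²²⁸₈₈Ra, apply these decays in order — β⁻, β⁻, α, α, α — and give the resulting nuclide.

Start: (A, Z) = (228, 88).
After β⁻: (228, 89).
After β⁻: (228, 90).
After α: (224, 88).
After α: (220, 86).
After α: (216, 84).
Z = 84 is polonium.

Po-216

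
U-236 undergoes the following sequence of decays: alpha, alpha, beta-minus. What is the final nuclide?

Ac-228

Start: (A, Z) = (236, 92).
After α: (232, 90).
After α: (228, 88).
After β⁻: (228, 89).
Z = 89 is actinium.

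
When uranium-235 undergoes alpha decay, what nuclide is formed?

Alpha decay: mass number changes by -4, atomic number by -2.
A: 235 − 4 = 231; Z: 92 − 2 = 90.
Z = 90 is thorium, so the daughter is thorium-231.

Th-231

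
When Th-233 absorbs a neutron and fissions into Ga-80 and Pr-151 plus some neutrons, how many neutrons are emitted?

3

Conserve mass number: 234 = 80 + 151 + k, so k = 234 − 231 = 3.
Check atomic number: 90 = 31 + 59 + 0 = 90. ✓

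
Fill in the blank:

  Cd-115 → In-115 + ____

Conserve mass number: 115 = 115 + A, so A = 0.
Conserve atomic number: 48 = 49 + Z, so Z = -1.
A = 0 and Z = -1 is e⁻ — a beta-minus particle.

beta-minus particle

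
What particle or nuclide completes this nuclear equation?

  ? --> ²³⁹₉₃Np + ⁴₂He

Conserve mass number: A = 239 + 4, so A = 243.
Conserve atomic number: Z = 93 + 2, so Z = 95.
Z = 95 is americium, so the species is ²⁴³₉₅Am.

Am-243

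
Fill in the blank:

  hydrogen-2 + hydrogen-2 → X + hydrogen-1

Conserve mass number: 2 + 2 = A + 1, so A = 3.
Conserve atomic number: 1 + 1 = Z + 1, so Z = 1.
A = 3 and Z = 1 is hydrogen-3 — a triton.

H-3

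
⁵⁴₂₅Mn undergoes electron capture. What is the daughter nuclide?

Cr-54

Electron capture: mass number changes by +0, atomic number by -1.
A: 54 = 54; Z: 25 − 1 = 24.
Z = 24 is chromium, so the daughter is ⁵⁴₂₄Cr.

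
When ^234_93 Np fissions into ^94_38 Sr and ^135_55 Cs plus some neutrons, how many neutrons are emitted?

5

Conserve mass number: 234 = 94 + 135 + k, so k = 234 − 229 = 5.
Check atomic number: 93 = 38 + 55 + 0 = 93. ✓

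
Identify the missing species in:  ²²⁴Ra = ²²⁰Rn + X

Conserve mass number: 224 = 220 + A, so A = 4.
Conserve atomic number: 88 = 86 + Z, so Z = 2.
A = 4 and Z = 2 is ⁴He — an alpha particle.

alpha particle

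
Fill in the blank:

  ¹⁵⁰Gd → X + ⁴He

Conserve mass number: 150 = A + 4, so A = 146.
Conserve atomic number: 64 = Z + 2, so Z = 62.
Z = 62 is samarium, so the species is ¹⁴⁶Sm.

Sm-146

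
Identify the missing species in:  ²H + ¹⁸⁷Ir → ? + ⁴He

Conserve mass number: 2 + 187 = A + 4, so A = 185.
Conserve atomic number: 1 + 77 = Z + 2, so Z = 76.
Z = 76 is osmium, so the species is ¹⁸⁵Os.

Os-185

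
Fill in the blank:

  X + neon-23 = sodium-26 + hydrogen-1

Conserve mass number: A + 23 = 26 + 1, so A = 4.
Conserve atomic number: Z + 10 = 11 + 1, so Z = 2.
A = 4 and Z = 2 is helium-4 — an alpha particle.

alpha particle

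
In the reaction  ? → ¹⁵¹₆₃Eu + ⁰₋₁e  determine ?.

Conserve mass number: A = 151 + 0, so A = 151.
Conserve atomic number: Z = 63 − 1, so Z = 62.
Z = 62 is samarium, so the species is ¹⁵¹₆₂Sm.

Sm-151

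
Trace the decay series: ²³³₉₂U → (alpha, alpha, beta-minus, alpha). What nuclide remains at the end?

Start: (A, Z) = (233, 92).
After α: (229, 90).
After α: (225, 88).
After β⁻: (225, 89).
After α: (221, 87).
Z = 87 is francium.

Fr-221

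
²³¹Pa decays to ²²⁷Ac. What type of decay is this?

ΔA = 227 − 231 = -4; ΔZ = 89 − 91 = -2.
A drops by 4 and Z drops by 2 — the signature of alpha emission.

alpha decay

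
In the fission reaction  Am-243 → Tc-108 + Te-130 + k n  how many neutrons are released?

5

Conserve mass number: 243 = 108 + 130 + k, so k = 243 − 238 = 5.
Check atomic number: 95 = 43 + 52 + 0 = 95. ✓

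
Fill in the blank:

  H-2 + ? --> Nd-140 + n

Pr-139

Conserve mass number: 2 + A = 140 + 1, so A = 139.
Conserve atomic number: 1 + Z = 60 + 0, so Z = 59.
Z = 59 is praseodymium, so the species is Pr-139.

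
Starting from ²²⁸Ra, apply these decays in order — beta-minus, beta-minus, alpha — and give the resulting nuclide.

Start: (A, Z) = (228, 88).
After β⁻: (228, 89).
After β⁻: (228, 90).
After α: (224, 88).
Z = 88 is radium.

Ra-224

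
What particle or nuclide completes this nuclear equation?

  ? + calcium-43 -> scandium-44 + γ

Conserve mass number: A + 43 = 44 + 0, so A = 1.
Conserve atomic number: Z + 20 = 21 + 0, so Z = 1.
A = 1 and Z = 1 is hydrogen-1 — a proton.

proton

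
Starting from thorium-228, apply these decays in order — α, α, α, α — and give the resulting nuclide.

Pb-212

Start: (A, Z) = (228, 90).
After α: (224, 88).
After α: (220, 86).
After α: (216, 84).
After α: (212, 82).
Z = 82 is lead.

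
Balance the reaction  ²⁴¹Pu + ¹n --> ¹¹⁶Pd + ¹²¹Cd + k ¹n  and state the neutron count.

Conserve mass number: 242 = 116 + 121 + k, so k = 242 − 237 = 5.
Check atomic number: 94 = 46 + 48 + 0 = 94. ✓

5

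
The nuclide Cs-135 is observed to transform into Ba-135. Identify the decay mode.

beta-minus decay

ΔA = 135 − 135 = 0; ΔZ = 56 − 55 = +1.
A is unchanged and Z rises by 1 — a neutron has become a proton (β⁻ decay).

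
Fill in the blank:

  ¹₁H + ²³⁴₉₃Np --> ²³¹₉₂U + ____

Conserve mass number: 1 + 234 = 231 + A, so A = 4.
Conserve atomic number: 1 + 93 = 92 + Z, so Z = 2.
A = 4 and Z = 2 is ⁴₂He — an alpha particle.

alpha particle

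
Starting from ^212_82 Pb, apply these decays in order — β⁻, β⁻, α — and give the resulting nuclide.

Pb-208

Start: (A, Z) = (212, 82).
After β⁻: (212, 83).
After β⁻: (212, 84).
After α: (208, 82).
Z = 82 is lead.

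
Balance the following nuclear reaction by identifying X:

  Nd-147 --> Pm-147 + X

Conserve mass number: 147 = 147 + A, so A = 0.
Conserve atomic number: 60 = 61 + Z, so Z = -1.
A = 0 and Z = -1 is e⁻ — a beta-minus particle.

beta-minus particle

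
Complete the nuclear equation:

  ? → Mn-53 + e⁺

Conserve mass number: A = 53 + 0, so A = 53.
Conserve atomic number: Z = 25 + 1, so Z = 26.
Z = 26 is iron, so the species is Fe-53.

Fe-53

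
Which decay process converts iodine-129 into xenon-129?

beta-minus decay

ΔA = 129 − 129 = 0; ΔZ = 54 − 53 = +1.
A is unchanged and Z rises by 1 — a neutron has become a proton (β⁻ decay).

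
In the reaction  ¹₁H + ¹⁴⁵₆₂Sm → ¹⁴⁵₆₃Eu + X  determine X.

neutron

Conserve mass number: 1 + 145 = 145 + A, so A = 1.
Conserve atomic number: 1 + 62 = 63 + Z, so Z = 0.
A = 1 and Z = 0 is ¹₀n — a neutron.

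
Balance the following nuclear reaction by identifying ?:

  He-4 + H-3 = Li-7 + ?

gamma ray

Conserve mass number: 4 + 3 = 7 + A, so A = 0.
Conserve atomic number: 2 + 1 = 3 + Z, so Z = 0.
A = 0 and Z = 0 is γ — a gamma ray.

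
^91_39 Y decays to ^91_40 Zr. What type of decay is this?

beta-minus decay

ΔA = 91 − 91 = 0; ΔZ = 40 − 39 = +1.
A is unchanged and Z rises by 1 — a neutron has become a proton (β⁻ decay).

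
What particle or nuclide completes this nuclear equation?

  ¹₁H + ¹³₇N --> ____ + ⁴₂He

Conserve mass number: 1 + 13 = A + 4, so A = 10.
Conserve atomic number: 1 + 7 = Z + 2, so Z = 6.
Z = 6 is carbon, so the species is ¹⁰₆C.

C-10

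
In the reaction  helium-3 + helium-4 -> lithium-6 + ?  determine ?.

Conserve mass number: 3 + 4 = 6 + A, so A = 1.
Conserve atomic number: 2 + 2 = 3 + Z, so Z = 1.
A = 1 and Z = 1 is hydrogen-1 — a proton.

proton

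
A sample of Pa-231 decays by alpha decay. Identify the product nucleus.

Alpha decay: mass number changes by -4, atomic number by -2.
A: 231 − 4 = 227; Z: 91 − 2 = 89.
Z = 89 is actinium, so the daughter is Ac-227.

Ac-227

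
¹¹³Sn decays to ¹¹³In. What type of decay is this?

beta-plus decay or electron capture

ΔA = 113 − 113 = 0; ΔZ = 49 − 50 = -1.
A is unchanged and Z drops by 1 — a proton has become a neutron (β⁺ emission or electron capture).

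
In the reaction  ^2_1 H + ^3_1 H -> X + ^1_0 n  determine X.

Conserve mass number: 2 + 3 = A + 1, so A = 4.
Conserve atomic number: 1 + 1 = Z + 0, so Z = 2.
A = 4 and Z = 2 is ^4_2 He — an alpha particle.

He-4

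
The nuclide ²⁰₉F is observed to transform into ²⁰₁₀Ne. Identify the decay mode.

ΔA = 20 − 20 = 0; ΔZ = 10 − 9 = +1.
A is unchanged and Z rises by 1 — a neutron has become a proton (β⁻ decay).

beta-minus decay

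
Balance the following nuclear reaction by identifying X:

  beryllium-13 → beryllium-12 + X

neutron

Conserve mass number: 13 = 12 + A, so A = 1.
Conserve atomic number: 4 = 4 + Z, so Z = 0.
A = 1 and Z = 0 is neutron — a neutron.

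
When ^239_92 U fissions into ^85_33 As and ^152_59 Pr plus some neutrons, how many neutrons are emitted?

Conserve mass number: 239 = 85 + 152 + k, so k = 239 − 237 = 2.
Check atomic number: 92 = 33 + 59 + 0 = 92. ✓

2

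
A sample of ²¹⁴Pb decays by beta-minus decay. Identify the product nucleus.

Bi-214

Beta-minus decay: mass number changes by +0, atomic number by +1.
A: 214 = 214; Z: 82 + 1 = 83.
Z = 83 is bismuth, so the daughter is ²¹⁴Bi.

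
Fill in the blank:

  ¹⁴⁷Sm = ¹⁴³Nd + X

Conserve mass number: 147 = 143 + A, so A = 4.
Conserve atomic number: 62 = 60 + Z, so Z = 2.
A = 4 and Z = 2 is ⁴He — an alpha particle.

alpha particle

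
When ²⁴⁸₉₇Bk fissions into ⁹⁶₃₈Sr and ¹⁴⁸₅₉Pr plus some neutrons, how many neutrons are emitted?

Conserve mass number: 248 = 96 + 148 + k, so k = 248 − 244 = 4.
Check atomic number: 97 = 38 + 59 + 0 = 97. ✓

4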